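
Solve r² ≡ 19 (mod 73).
The square roots of 19 mod 73 are 47 and 26. Verify: 47² = 2209 ≡ 19 (mod 73)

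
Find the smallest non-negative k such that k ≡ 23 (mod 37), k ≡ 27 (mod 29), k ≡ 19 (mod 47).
18819

Using the Chinese Remainder Theorem:
M = product of moduli = 50431
For equation 1: M_1 = 1363, 1363 ≡ 31 (mod 37), inverse of 1363 mod 37 is 6 (check: 31 × 6 = 186 ≡ 1 (mod 37))
For equation 2: M_2 = 1739, 1739 ≡ 28 (mod 29), inverse of 1739 mod 29 is 28 (check: 28 × 28 = 784 ≡ 1 (mod 29))
For equation 3: M_3 = 1073, 1073 ≡ 39 (mod 47), inverse of 1073 mod 47 is 41 (check: 39 × 41 = 1599 ≡ 1 (mod 47))
Combine: k ≡ Σ r_i×M_i×(M_i⁻¹ mod m_i) = 23×1363×6 + 27×1739×28 + 19×1073×41 = 188094 + 1314684 + 835867 = 2338645
2338645 mod 50431 = 18819
k ≡ 18819 (mod 50431)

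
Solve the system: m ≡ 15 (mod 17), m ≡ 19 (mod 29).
M = 17 × 29 = 493. M₁ = 29, y₁ ≡ 10 (mod 17). M₂ = 17, y₂ ≡ 12 (mod 29). m = 15×29×10 + 19×17×12 ≡ 338 (mod 493)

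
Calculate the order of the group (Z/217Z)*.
180

Prime factorization: 217 = 7 × 31
Using the formula φ(n) = n × Π(1 - 1/p) for each prime factor p:
φ(217) = 217 × (1 - 1/7) × (1 - 1/31)
φ(217) = 180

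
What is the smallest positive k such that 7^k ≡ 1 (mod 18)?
Powers of 7 mod 18: 7^1≡7, 7^2≡13, 7^3≡1. Order = 3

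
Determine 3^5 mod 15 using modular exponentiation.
5 = 4 + 1 (binary 101). Repeated squaring mod 15: 3^1 ≡ 3; 3^2 ≡ 3² = 9 ≡ 9; 3^4 ≡ 9² = 81 ≡ 6. Multiply: 3^5 = 3^4 × 3^1 ≡ 6 × 3 (mod 15): 6 × 3 = 18 ≡ 3. So 3^5 ≡ 3 (mod 15).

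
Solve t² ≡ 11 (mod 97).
The square roots of 11 mod 97 are 37 and 60. Verify: 37² = 1369 ≡ 11 (mod 97)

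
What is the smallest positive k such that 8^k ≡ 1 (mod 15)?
Powers of 8 mod 15: 8^1≡8, 8^2≡4, 8^3≡2, 8^4≡1. Order = 4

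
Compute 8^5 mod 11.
5 = 4 + 1 (binary 101). Repeated squaring mod 11: 8^1 ≡ 8; 8^2 ≡ 8² = 64 ≡ 9; 8^4 ≡ 9² = 81 ≡ 4. Multiply: 8^5 = 8^4 × 8^1 ≡ 4 × 8 (mod 11): 4 × 8 = 32 ≡ 10. So 8^5 ≡ 10 (mod 11).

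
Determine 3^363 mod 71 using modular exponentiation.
Using Fermat: 3^{70} ≡ 1 (mod 71). 363 ≡ 13 (mod 70). So 3^{363} ≡ 3^{13} ≡ 18 (mod 71)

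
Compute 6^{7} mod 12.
0

Using successive squaring:
Binary expansion of 7: 111
Powers of 6 mod 12 (each is the square of the previous):
  6^1 ≡ 6 (mod 12)
  6^2 ≡ 6² = 36 ≡ 0 (mod 12)
  6^4 ≡ 0² = 0 ≡ 0 (mod 12)
7 = 4 + 2 + 1, so 6^7 = 6^4 × 6^2 × 6^1 ≡ 0 × 0 × 6 (mod 12)
Multiplying step by step:
  0 × 0 = 0 ≡ 0 (mod 12)
  0 × 6 = 0 ≡ 0 (mod 12)
Result: 6^7 ≡ 0 (mod 12)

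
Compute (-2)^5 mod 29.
(-2) ≡ 27 (mod 29). 5 = 4 + 1 (binary 101). Repeated squaring mod 29: 27^1 ≡ 27; 27^2 ≡ 27² = 729 ≡ 4; 27^4 ≡ 4² = 16 ≡ 16. Multiply: (-2)^5 ≡ 27^4 × 27^1 ≡ 16 × 27 (mod 29): 16 × 27 = 432 ≡ 26. So (-2)^5 ≡ 26 (mod 29).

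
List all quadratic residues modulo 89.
QRs mod 89: {1, 2, 4, 5, 8, 9, 10, 11, 16, 17, 18, 20, 21, 22, 25, 32, 34, 36, 39, 40, 42, 44, 45, 47, 49, 50, 53, 55, 57, 64, 67, 68, 69, 71, 72, 73, 78, 79, 80, 81, 84, 85, 87, 88}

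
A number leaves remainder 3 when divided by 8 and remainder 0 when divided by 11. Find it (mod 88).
M = 8 × 11 = 88. M₁ = 11, y₁ ≡ 3 (mod 8). M₂ = 8, y₂ ≡ 7 (mod 11). m = 3×11×3 + 0×8×7 ≡ 11 (mod 88)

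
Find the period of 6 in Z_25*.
Powers of 6 mod 25: 6^1≡6, 6^2≡11, 6^3≡16, 6^4≡21, 6^5≡1. Order = 5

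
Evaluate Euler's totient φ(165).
80

Prime factorization: 165 = 3 × 5 × 11
Using the formula φ(n) = n × Π(1 - 1/p) for each prime factor p:
φ(165) = 165 × (1 - 1/3) × (1 - 1/5) × (1 - 1/11)
φ(165) = 80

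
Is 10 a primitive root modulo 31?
p - 1 = 30 has prime divisors 2, 3, 5. Check 10^(30/q) mod 31 for each: 10^(30/2) = 10^15 ≡ 1, 10^(30/3) = 10^10 ≡ 5, 10^(30/5) = 10^6 ≡ 2 (mod 31). Since 10^15 ≡ 1 (mod 31), the order of 10 divides 15 (in fact the order is 15) ≠ 30, so it is not a primitive root.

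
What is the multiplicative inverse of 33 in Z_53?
45

Using Extended Euclidean Algorithm:
gcd(33, 53) = 1
Bezout coefficients: 33 × -8 + 53 × 5 = 1
So 33 × -8 ≡ 1 (mod 53)
The inverse is -8 mod 53 = 45
Verification: 33 × 45 = 1485 = 28 × 53 + 1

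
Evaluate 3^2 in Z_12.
2 = 2 (binary 10). Repeated squaring mod 12: 3^1 ≡ 3; 3^2 ≡ 3² = 9 ≡ 9. So 3^2 ≡ 9 (mod 12).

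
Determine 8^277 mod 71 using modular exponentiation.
Using Fermat: 8^{70} ≡ 1 (mod 71). 277 ≡ 67 (mod 70). So 8^{277} ≡ 8^{67} ≡ 19 (mod 71)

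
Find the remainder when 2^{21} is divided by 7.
By Fermat: 2^{6} ≡ 1 (mod 7). 21 = 3×6 + 3. So 2^{21} ≡ 2^{3} ≡ 1 (mod 7)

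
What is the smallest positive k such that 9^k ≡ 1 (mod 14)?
Powers of 9 mod 14: 9^1≡9, 9^2≡11, 9^3≡1. Order = 3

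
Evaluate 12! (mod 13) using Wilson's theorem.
By Wilson's theorem, (12)! ≡ -1 ≡ 12 (mod 13)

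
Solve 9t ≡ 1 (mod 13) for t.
9^(-1) ≡ 3 (mod 13). Verification: 9 × 3 = 27 ≡ 1 (mod 13)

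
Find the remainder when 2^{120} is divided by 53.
By Fermat: 2^{52} ≡ 1 (mod 53). 120 = 2×52 + 16. So 2^{120} ≡ 2^{16} ≡ 28 (mod 53)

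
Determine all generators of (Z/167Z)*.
Primitive roots mod 167: {5, 10, 13, 15, 17, 20, 23, 26, 30, 34, 35, 37, 39, 40, 41, 43, 45, 46, 51, 52, 53, 55, 59, 60, 67, 68, 69, 70, 71, 73, 74, 78, 79, 80, 82, 83, 86, 90, 91, 92, 95, 101, 102, 103, 104, 105, 106, 109, 110, 111, 113, 117, 118, 119, 120, 123, 125, 129, 131, 134, 135, 136, 138, 139, 140, 142, 143, 145, 146, 148, 149, 151, 153, 155, 156, 158, 159, 160, 161, 163, 164, 165}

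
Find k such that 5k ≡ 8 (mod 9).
7

Since gcd(5, 9) = 1 divides 8, a solution exists.
Multiply both sides by the inverse of 5 mod 9:
  5^(-1) mod 9 = 2
  x ≡ 2 × 8 ≡ 16 ≡ 7 (mod 9)
Verification: 5 × 7 = 35 = 3 × 9 + 8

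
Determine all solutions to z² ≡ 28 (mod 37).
The square roots of 28 mod 37 are 19 and 18. Verify: 19² = 361 ≡ 28 (mod 37)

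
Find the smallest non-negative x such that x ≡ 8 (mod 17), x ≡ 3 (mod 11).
25

Using the Chinese Remainder Theorem:
M = product of moduli = 187
For equation 1: M_1 = 11, 11 ≡ 11 (mod 17), inverse of 11 mod 17 is 14 (check: 11 × 14 = 154 ≡ 1 (mod 17))
For equation 2: M_2 = 17, 17 ≡ 6 (mod 11), inverse of 17 mod 11 is 2 (check: 6 × 2 = 12 ≡ 1 (mod 11))
Combine: x ≡ Σ r_i×M_i×(M_i⁻¹ mod m_i) = 8×11×14 + 3×17×2 = 1232 + 102 = 1334
1334 mod 187 = 25
x ≡ 25 (mod 187)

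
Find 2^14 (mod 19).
Using repeated squaring. 14 = 8 + 4 + 2 (binary 1110). Repeated squaring mod 19: 2^1 ≡ 2; 2^2 ≡ 2² = 4 ≡ 4; 2^4 ≡ 4² = 16 ≡ 16; 2^8 ≡ 16² = 256 ≡ 9. Multiply: 2^14 = 2^8 × 2^4 × 2^2 ≡ 9 × 16 × 4 (mod 19): 9 × 16 = 144 ≡ 11; 11 × 4 = 44 ≡ 6. So 2^14 ≡ 6 (mod 19).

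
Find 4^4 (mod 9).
4 = 4 (binary 100). Repeated squaring mod 9: 4^1 ≡ 4; 4^2 ≡ 4² = 16 ≡ 7; 4^4 ≡ 7² = 49 ≡ 4. So 4^4 ≡ 4 (mod 9).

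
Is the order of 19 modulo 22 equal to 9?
No, the actual order is 10, not 9.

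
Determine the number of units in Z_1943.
1848

Prime factorization: 1943 = 29 × 67
Using the formula φ(n) = n × Π(1 - 1/p) for each prime factor p:
φ(1943) = 1943 × (1 - 1/29) × (1 - 1/67)
φ(1943) = 1848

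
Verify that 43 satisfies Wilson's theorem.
(42)! mod 43 = 42. Since this equals -1 (mod 43), Wilson confirms 43 is prime.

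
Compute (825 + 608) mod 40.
33

(825 + 608) = 1433
1433 mod 40 = 33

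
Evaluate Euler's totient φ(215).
168

Prime factorization: 215 = 5 × 43
Using the formula φ(n) = n × Π(1 - 1/p) for each prime factor p:
φ(215) = 215 × (1 - 1/5) × (1 - 1/43)
φ(215) = 168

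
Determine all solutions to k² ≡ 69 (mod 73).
The square roots of 69 mod 73 are 19 and 54. Verify: 19² = 361 ≡ 69 (mod 73)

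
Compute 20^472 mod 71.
Using Fermat: 20^{70} ≡ 1 (mod 71). 472 ≡ 52 (mod 70). So 20^{472} ≡ 20^{52} ≡ 48 (mod 71)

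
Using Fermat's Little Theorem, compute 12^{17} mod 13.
12

By Fermat's Little Theorem, a^(p-1) ≡ 1 (mod p) for prime p and gcd(a, p) = 1
Here p = 13, so 12^12 ≡ 1 (mod 13)
We can reduce the exponent: 17 mod 12 = 5
So 12^17 ≡ 12^5 (mod 13)
Computing: 12^5 mod 13 = 12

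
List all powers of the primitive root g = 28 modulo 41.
g^1, g^2, ..., g^{40} mod 41: {28, 5, 17, 25, 3, 2, 15, 10, 34, 9, 6, 4, 30, 20, 27, 18, 12, 8, 19, 40, 13, 36, 24, 16, 38, 39, 26, 31, 7, 32, 35, 37, 11, 21, 14, 23, 29, 33, 22, 1}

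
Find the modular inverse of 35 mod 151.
35^(-1) ≡ 82 (mod 151). Verification: 35 × 82 = 2870 ≡ 1 (mod 151)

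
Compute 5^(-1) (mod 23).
14

Using Extended Euclidean Algorithm:
gcd(5, 23) = 1
Bezout coefficients: 5 × -9 + 23 × 2 = 1
So 5 × -9 ≡ 1 (mod 23)
The inverse is -9 mod 23 = 14
Verification: 5 × 14 = 70 = 3 × 23 + 1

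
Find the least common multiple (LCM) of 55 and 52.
2860

First find GCD(55, 52) using the Euclidean algorithm:
55 = 1 × 52 + 3
52 = 17 × 3 + 1
3 = 3 × 1 + 0
GCD(55, 52) = 1

LCM formula: LCM(a, b) = (a × b) / GCD(a, b)
LCM(55, 52) = (55 × 52) / 1
LCM(55, 52) = 2860 / 1
LCM(55, 52) = 2860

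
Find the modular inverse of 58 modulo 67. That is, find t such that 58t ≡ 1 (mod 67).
52

Using Extended Euclidean Algorithm:
gcd(58, 67) = 1
Bezout coefficients: 58 × -15 + 67 × 13 = 1
So 58 × -15 ≡ 1 (mod 67)
The inverse is -15 mod 67 = 52
Verification: 58 × 52 = 3016 = 45 × 67 + 1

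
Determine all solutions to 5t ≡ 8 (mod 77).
17

Since gcd(5, 77) = 1 divides 8, a solution exists.
Multiply both sides by the inverse of 5 mod 77:
  5^(-1) mod 77 = 31
  x ≡ 31 × 8 ≡ 248 ≡ 17 (mod 77)
Verification: 5 × 17 = 85 = 1 × 77 + 8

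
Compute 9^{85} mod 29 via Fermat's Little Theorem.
9

By Fermat's Little Theorem, a^(p-1) ≡ 1 (mod p) for prime p and gcd(a, p) = 1
Here p = 29, so 9^28 ≡ 1 (mod 29)
We can reduce the exponent: 85 mod 28 = 1
So 9^85 ≡ 9^1 (mod 29)
Computing: 9^1 mod 29 = 9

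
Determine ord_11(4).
Powers of 4 mod 11: 4^1≡4, 4^2≡5, 4^3≡9, 4^4≡3, 4^5≡1. Order = 5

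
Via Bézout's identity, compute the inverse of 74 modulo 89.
Extended GCD: 74(-6) + 89(5) = 1. So 74^(-1) ≡ 83 ≡ 83 (mod 89). Verify: 74 × 83 = 6142 ≡ 1 (mod 89)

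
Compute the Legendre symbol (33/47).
(33/47) = 33^{23} mod 47 = -1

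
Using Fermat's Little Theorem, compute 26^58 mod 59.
By Fermat's Little Theorem, 26^{58} ≡ 1 (mod 59) since 59 is prime and gcd(26, 59) = 1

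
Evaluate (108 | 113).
(108/113) = 108^{56} mod 113 = -1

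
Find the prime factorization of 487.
487

Divide by primes starting from smallest:
487 ÷ 487 = 1

487 = 487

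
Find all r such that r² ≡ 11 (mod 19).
The square roots of 11 mod 19 are 7 and 12. Verify: 7² = 49 ≡ 11 (mod 19)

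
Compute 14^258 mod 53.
Using Fermat: 14^{52} ≡ 1 (mod 53). 258 ≡ 50 (mod 52). So 14^{258} ≡ 14^{50} ≡ 43 (mod 53)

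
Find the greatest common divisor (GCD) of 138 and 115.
23

Using the Euclidean algorithm:
138 = 1 × 115 + 23
115 = 5 × 23 + 0

GCD(138, 115) = 23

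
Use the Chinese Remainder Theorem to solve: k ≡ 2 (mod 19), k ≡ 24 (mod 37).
135

Using the Chinese Remainder Theorem:
M = product of moduli = 703
For equation 1: M_1 = 37, 37 ≡ 18 (mod 19), inverse of 37 mod 19 is 18 (check: 18 × 18 = 324 ≡ 1 (mod 19))
For equation 2: M_2 = 19, 19 ≡ 19 (mod 37), inverse of 19 mod 37 is 2 (check: 19 × 2 = 38 ≡ 1 (mod 37))
Combine: k ≡ Σ r_i×M_i×(M_i⁻¹ mod m_i) = 2×37×18 + 24×19×2 = 1332 + 912 = 2244
2244 mod 703 = 135
k ≡ 135 (mod 703)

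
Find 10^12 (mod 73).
Using repeated squaring. 12 = 8 + 4 (binary 1100). Repeated squaring mod 73: 10^1 ≡ 10; 10^2 ≡ 10² = 100 ≡ 27; 10^4 ≡ 27² = 729 ≡ 72; 10^8 ≡ 72² = 5184 ≡ 1. Multiply: 10^12 = 10^8 × 10^4 ≡ 1 × 72 (mod 73): 1 × 72 = 72 ≡ 72. So 10^12 ≡ 72 (mod 73).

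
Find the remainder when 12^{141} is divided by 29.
By Fermat: 12^{28} ≡ 1 (mod 29). 141 = 5×28 + 1. So 12^{141} ≡ 12^{1} ≡ 12 (mod 29)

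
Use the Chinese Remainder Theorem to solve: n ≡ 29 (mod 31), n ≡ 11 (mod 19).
277

Using the Chinese Remainder Theorem:
M = product of moduli = 589
For equation 1: M_1 = 19, 19 ≡ 19 (mod 31), inverse of 19 mod 31 is 18 (check: 19 × 18 = 342 ≡ 1 (mod 31))
For equation 2: M_2 = 31, 31 ≡ 12 (mod 19), inverse of 31 mod 19 is 8 (check: 12 × 8 = 96 ≡ 1 (mod 19))
Combine: n ≡ Σ r_i×M_i×(M_i⁻¹ mod m_i) = 29×19×18 + 11×31×8 = 9918 + 2728 = 12646
12646 mod 589 = 277
n ≡ 277 (mod 589)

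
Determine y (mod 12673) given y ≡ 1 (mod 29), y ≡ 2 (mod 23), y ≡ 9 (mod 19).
2118

Using the Chinese Remainder Theorem:
M = product of moduli = 12673
For equation 1: M_1 = 437, 437 ≡ 2 (mod 29), inverse of 437 mod 29 is 15 (check: 2 × 15 = 30 ≡ 1 (mod 29))
For equation 2: M_2 = 551, 551 ≡ 22 (mod 23), inverse of 551 mod 23 is 22 (check: 22 × 22 = 484 ≡ 1 (mod 23))
For equation 3: M_3 = 667, 667 ≡ 2 (mod 19), inverse of 667 mod 19 is 10 (check: 2 × 10 = 20 ≡ 1 (mod 19))
Combine: y ≡ Σ r_i×M_i×(M_i⁻¹ mod m_i) = 1×437×15 + 2×551×22 + 9×667×10 = 6555 + 24244 + 60030 = 90829
90829 mod 12673 = 2118
y ≡ 2118 (mod 12673)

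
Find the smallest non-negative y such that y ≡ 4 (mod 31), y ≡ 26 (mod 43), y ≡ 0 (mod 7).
3724

Using the Chinese Remainder Theorem:
M = product of moduli = 9331
For equation 1: M_1 = 301, 301 ≡ 22 (mod 31), inverse of 301 mod 31 is 24 (check: 22 × 24 = 528 ≡ 1 (mod 31))
For equation 2: M_2 = 217, 217 ≡ 2 (mod 43), inverse of 217 mod 43 is 22 (check: 2 × 22 = 44 ≡ 1 (mod 43))
For equation 3: M_3 = 1333, 1333 ≡ 3 (mod 7), inverse of 1333 mod 7 is 5 (check: 3 × 5 = 15 ≡ 1 (mod 7))
Combine: y ≡ Σ r_i×M_i×(M_i⁻¹ mod m_i) = 4×301×24 + 26×217×22 + 0×1333×5 = 28896 + 124124 + 0 = 153020
153020 mod 9331 = 3724
y ≡ 3724 (mod 9331)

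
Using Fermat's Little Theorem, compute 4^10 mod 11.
By Fermat's Little Theorem, 4^{10} ≡ 1 (mod 11) since 11 is prime and gcd(4, 11) = 1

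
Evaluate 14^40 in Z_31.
Using Fermat: 14^{30} ≡ 1 (mod 31). 40 ≡ 10 (mod 30). So 14^{40} ≡ 14^{10} ≡ 25 (mod 31)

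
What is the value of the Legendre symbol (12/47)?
(12/47) = 12^{23} mod 47 = 1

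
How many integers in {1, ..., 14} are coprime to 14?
6

Prime factorization: 14 = 2 × 7
Using the formula φ(n) = n × Π(1 - 1/p) for each prime factor p:
φ(14) = 14 × (1 - 1/2) × (1 - 1/7)
φ(14) = 6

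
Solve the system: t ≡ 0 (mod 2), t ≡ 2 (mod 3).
M = 2 × 3 = 6. M₁ = 3, y₁ ≡ 1 (mod 2). M₂ = 2, y₂ ≡ 2 (mod 3). t = 0×3×1 + 2×2×2 ≡ 2 (mod 6)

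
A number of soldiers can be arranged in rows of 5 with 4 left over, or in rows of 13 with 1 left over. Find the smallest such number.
M = 5 × 13 = 65. M₁ = 13, y₁ ≡ 2 (mod 5). M₂ = 5, y₂ ≡ 8 (mod 13). z = 4×13×2 + 1×5×8 ≡ 14 (mod 65). The smallest positive such number is 14.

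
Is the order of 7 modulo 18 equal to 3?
Yes, ord_18(7) = 3.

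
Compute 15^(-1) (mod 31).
15^(-1) ≡ 29 (mod 31). Verification: 15 × 29 = 435 ≡ 1 (mod 31)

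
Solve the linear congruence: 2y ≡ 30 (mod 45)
15

Since gcd(2, 45) = 1 divides 30, a solution exists.
Multiply both sides by the inverse of 2 mod 45:
  2^(-1) mod 45 = 23
  x ≡ 23 × 30 ≡ 690 ≡ 15 (mod 45)
Verification: 2 × 15 = 30 = 0 × 45 + 30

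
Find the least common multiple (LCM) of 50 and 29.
1450

First find GCD(50, 29) using the Euclidean algorithm:
50 = 1 × 29 + 21
29 = 1 × 21 + 8
21 = 2 × 8 + 5
8 = 1 × 5 + 3
5 = 1 × 3 + 2
3 = 1 × 2 + 1
2 = 2 × 1 + 0
GCD(50, 29) = 1

LCM formula: LCM(a, b) = (a × b) / GCD(a, b)
LCM(50, 29) = (50 × 29) / 1
LCM(50, 29) = 1450 / 1
LCM(50, 29) = 1450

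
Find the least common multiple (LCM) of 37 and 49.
1813

First find GCD(37, 49) using the Euclidean algorithm:
37 = 0 × 49 + 37
49 = 1 × 37 + 12
37 = 3 × 12 + 1
12 = 12 × 1 + 0
GCD(37, 49) = 1

LCM formula: LCM(a, b) = (a × b) / GCD(a, b)
LCM(37, 49) = (37 × 49) / 1
LCM(37, 49) = 1813 / 1
LCM(37, 49) = 1813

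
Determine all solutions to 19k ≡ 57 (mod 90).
3

Since gcd(19, 90) = 1 divides 57, a solution exists.
Multiply both sides by the inverse of 19 mod 90:
  19^(-1) mod 90 = 19
  x ≡ 19 × 57 ≡ 1083 ≡ 3 (mod 90)
Verification: 19 × 3 = 57 = 0 × 90 + 57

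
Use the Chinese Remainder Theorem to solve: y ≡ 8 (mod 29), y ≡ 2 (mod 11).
211

Using the Chinese Remainder Theorem:
M = product of moduli = 319
For equation 1: M_1 = 11, 11 ≡ 11 (mod 29), inverse of 11 mod 29 is 8 (check: 11 × 8 = 88 ≡ 1 (mod 29))
For equation 2: M_2 = 29, 29 ≡ 7 (mod 11), inverse of 29 mod 11 is 8 (check: 7 × 8 = 56 ≡ 1 (mod 11))
Combine: y ≡ Σ r_i×M_i×(M_i⁻¹ mod m_i) = 8×11×8 + 2×29×8 = 704 + 464 = 1168
1168 mod 319 = 211
y ≡ 211 (mod 319)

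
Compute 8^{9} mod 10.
8

Using successive squaring:
Binary expansion of 9: 1001
Powers of 8 mod 10 (each is the square of the previous):
  8^1 ≡ 8 (mod 10)
  8^2 ≡ 8² = 64 ≡ 4 (mod 10)
  8^4 ≡ 4² = 16 ≡ 6 (mod 10)
  8^8 ≡ 6² = 36 ≡ 6 (mod 10)
9 = 8 + 1, so 8^9 = 8^8 × 8^1 ≡ 6 × 8 (mod 10)
Multiplying step by step:
  6 × 8 = 48 ≡ 8 (mod 10)
Result: 8^9 ≡ 8 (mod 10)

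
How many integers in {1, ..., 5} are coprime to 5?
4

Prime factorization: 5 = 5
Using the formula φ(n) = n × Π(1 - 1/p) for each prime factor p:
φ(5) = 5 × (1 - 1/5)
φ(5) = 4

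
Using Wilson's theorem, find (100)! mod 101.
By Wilson's theorem, (100)! ≡ -1 ≡ 100 (mod 101)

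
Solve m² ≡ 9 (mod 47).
The square roots of 9 mod 47 are 3 and 44. Verify: 3² = 9 ≡ 9 (mod 47)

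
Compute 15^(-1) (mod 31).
29

Using Extended Euclidean Algorithm:
gcd(15, 31) = 1
Bezout coefficients: 15 × -2 + 31 × 1 = 1
So 15 × -2 ≡ 1 (mod 31)
The inverse is -2 mod 31 = 29
Verification: 15 × 29 = 435 = 14 × 31 + 1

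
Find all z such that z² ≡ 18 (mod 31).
The square roots of 18 mod 31 are 7 and 24. Verify: 7² = 49 ≡ 18 (mod 31)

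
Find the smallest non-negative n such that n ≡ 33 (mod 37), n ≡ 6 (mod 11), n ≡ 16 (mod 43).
5176

Using the Chinese Remainder Theorem:
M = product of moduli = 17501
For equation 1: M_1 = 473, 473 ≡ 29 (mod 37), inverse of 473 mod 37 is 23 (check: 29 × 23 = 667 ≡ 1 (mod 37))
For equation 2: M_2 = 1591, 1591 ≡ 7 (mod 11), inverse of 1591 mod 11 is 8 (check: 7 × 8 = 56 ≡ 1 (mod 11))
For equation 3: M_3 = 407, 407 ≡ 20 (mod 43), inverse of 407 mod 43 is 28 (check: 20 × 28 = 560 ≡ 1 (mod 43))
Combine: n ≡ Σ r_i×M_i×(M_i⁻¹ mod m_i) = 33×473×23 + 6×1591×8 + 16×407×28 = 359007 + 76368 + 182336 = 617711
617711 mod 17501 = 5176
n ≡ 5176 (mod 17501)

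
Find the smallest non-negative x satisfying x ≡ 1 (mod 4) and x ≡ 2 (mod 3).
M = 4 × 3 = 12. M₁ = 3, y₁ ≡ 3 (mod 4). M₂ = 4, y₂ ≡ 1 (mod 3). x = 1×3×3 + 2×4×1 ≡ 5 (mod 12)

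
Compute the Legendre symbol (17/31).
(17/31) = 17^{15} mod 31 = -1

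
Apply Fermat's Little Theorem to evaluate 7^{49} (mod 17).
7

By Fermat's Little Theorem, a^(p-1) ≡ 1 (mod p) for prime p and gcd(a, p) = 1
Here p = 17, so 7^16 ≡ 1 (mod 17)
We can reduce the exponent: 49 mod 16 = 1
So 7^49 ≡ 7^1 (mod 17)
Computing: 7^1 mod 17 = 7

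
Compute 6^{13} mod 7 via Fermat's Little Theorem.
6

By Fermat's Little Theorem, a^(p-1) ≡ 1 (mod p) for prime p and gcd(a, p) = 1
Here p = 7, so 6^6 ≡ 1 (mod 7)
We can reduce the exponent: 13 mod 6 = 1
So 6^13 ≡ 6^1 (mod 7)
Computing: 6^1 mod 7 = 6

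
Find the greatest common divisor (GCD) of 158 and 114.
2

Using the Euclidean algorithm:
158 = 1 × 114 + 44
114 = 2 × 44 + 26
44 = 1 × 26 + 18
26 = 1 × 18 + 8
18 = 2 × 8 + 2
8 = 4 × 2 + 0

GCD(158, 114) = 2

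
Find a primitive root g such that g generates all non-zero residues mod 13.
p - 1 = 12 has prime divisors 2, 3. h is a primitive root mod 13 iff h^(12/q) ≢ 1 (mod 13) for each such q.
h = 2: 2^6 ≡ 12, 2^4 ≡ 3 (mod 13); none is 1, so 2 has order 12 and is a primitive root.
The smallest primitive root mod 13 is g = 2.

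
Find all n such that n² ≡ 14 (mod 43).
The square roots of 14 mod 43 are 10 and 33. Verify: 10² = 100 ≡ 14 (mod 43)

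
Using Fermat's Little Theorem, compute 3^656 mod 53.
By Fermat: 3^{52} ≡ 1 (mod 53). 656 ≡ 32 (mod 52). So 3^{656} ≡ 3^{32} ≡ 13 (mod 53)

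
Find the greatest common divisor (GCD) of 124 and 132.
4

Using the Euclidean algorithm:
124 = 0 × 132 + 124
132 = 1 × 124 + 8
124 = 15 × 8 + 4
8 = 2 × 4 + 0

GCD(124, 132) = 4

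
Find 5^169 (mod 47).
Using Fermat: 5^{46} ≡ 1 (mod 47). 169 ≡ 31 (mod 46). So 5^{169} ≡ 5^{31} ≡ 39 (mod 47)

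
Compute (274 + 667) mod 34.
23

(274 + 667) = 941
941 mod 34 = 23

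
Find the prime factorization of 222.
2 × 3 × 37

Divide by primes starting from smallest:
222 ÷ 2 = 111
111 ÷ 3 = 37
37 ÷ 37 = 1

222 = 2 × 3 × 37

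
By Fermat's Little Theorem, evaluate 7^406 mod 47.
By Fermat: 7^{46} ≡ 1 (mod 47). 406 = 8×46 + 38. So 7^{406} ≡ 7^{38} ≡ 3 (mod 47)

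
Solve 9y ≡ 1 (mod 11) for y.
5

Using Extended Euclidean Algorithm:
gcd(9, 11) = 1
Bezout coefficients: 9 × 5 + 11 × -4 = 1
So 9 × 5 ≡ 1 (mod 11)
The inverse is 5 mod 11 = 5
Verification: 9 × 5 = 45 = 4 × 11 + 1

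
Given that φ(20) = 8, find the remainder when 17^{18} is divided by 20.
By Euler: 17^{8} ≡ 1 (mod 20) since gcd(17, 20) = 1. 18 = 2×8 + 2. So 17^{18} ≡ 17^{2} ≡ 9 (mod 20)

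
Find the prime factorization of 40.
2^3 × 5

Divide by primes starting from smallest:
40 ÷ 2 = 20
20 ÷ 2 = 10
10 ÷ 2 = 5
5 ÷ 5 = 1

40 = 2^3 × 5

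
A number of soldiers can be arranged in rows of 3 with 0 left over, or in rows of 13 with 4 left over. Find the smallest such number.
M = 3 × 13 = 39. M₁ = 13, y₁ ≡ 1 (mod 3). M₂ = 3, y₂ ≡ 9 (mod 13). z = 0×13×1 + 4×3×9 ≡ 30 (mod 39). The smallest positive such number is 30.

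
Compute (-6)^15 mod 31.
Using repeated squaring. (-6) ≡ 25 (mod 31). 15 = 8 + 4 + 2 + 1 (binary 1111). Repeated squaring mod 31: 25^1 ≡ 25; 25^2 ≡ 25² = 625 ≡ 5; 25^4 ≡ 5² = 25 ≡ 25; 25^8 ≡ 25² = 625 ≡ 5. Multiply: (-6)^15 ≡ 25^8 × 25^4 × 25^2 × 25^1 ≡ 5 × 25 × 5 × 25 (mod 31): 5 × 25 = 125 ≡ 1; 1 × 5 = 5 ≡ 5; 5 × 25 = 125 ≡ 1. So (-6)^15 ≡ 1 (mod 31).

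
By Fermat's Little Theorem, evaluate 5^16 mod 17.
By Fermat's Little Theorem, 5^{16} ≡ 1 (mod 17) since 17 is prime and gcd(5, 17) = 1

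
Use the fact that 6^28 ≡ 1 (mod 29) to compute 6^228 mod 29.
By Fermat: 6^{28} ≡ 1 (mod 29). 228 ≡ 4 (mod 28). So 6^{228} ≡ 6^{4} ≡ 20 (mod 29)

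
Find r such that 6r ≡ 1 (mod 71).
6^(-1) ≡ 12 (mod 71). Verification: 6 × 12 = 72 ≡ 1 (mod 71)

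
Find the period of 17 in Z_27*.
Powers of 17 mod 27: 17^1≡17, 17^2≡19, 17^3≡26, 17^4≡10, 17^5≡8, 17^6≡1. Order = 6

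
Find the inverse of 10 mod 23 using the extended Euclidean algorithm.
Extended GCD: 10(7) + 23(-3) = 1. So 10^(-1) ≡ 7 ≡ 7 (mod 23). Verify: 10 × 7 = 70 ≡ 1 (mod 23)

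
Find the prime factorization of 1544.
2^3 × 193

Divide by primes starting from smallest:
1544 ÷ 2 = 772
772 ÷ 2 = 386
386 ÷ 2 = 193
193 ÷ 193 = 1

1544 = 2^3 × 193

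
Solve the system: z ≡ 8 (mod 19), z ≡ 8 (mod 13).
M = 19 × 13 = 247. M₁ = 13, y₁ ≡ 3 (mod 19). M₂ = 19, y₂ ≡ 11 (mod 13). z = 8×13×3 + 8×19×11 ≡ 8 (mod 247)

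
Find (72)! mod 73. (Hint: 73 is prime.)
By Wilson's theorem, (72)! ≡ -1 ≡ 72 (mod 73)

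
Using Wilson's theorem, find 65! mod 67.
(66)! = (65)! × (66) ≡ -1 (mod 67). So (65)! ≡ -1 × (66)^(-1) ≡ (-1)×(-1) = 1 (mod 67)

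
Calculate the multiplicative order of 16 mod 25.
Powers of 16 mod 25: 16^1≡16, 16^2≡6, 16^3≡21, 16^4≡11, 16^5≡1. Order = 5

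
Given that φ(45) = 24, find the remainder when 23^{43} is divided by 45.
By Euler: 23^{24} ≡ 1 (mod 45) since gcd(23, 45) = 1. 43 = 1×24 + 19. So 23^{43} ≡ 23^{19} ≡ 32 (mod 45)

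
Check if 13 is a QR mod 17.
By Euler's criterion: 13^{8} ≡ 1 (mod 17). Since this equals 1, 13 is a QR.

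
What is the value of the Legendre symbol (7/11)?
(7/11) = 7^{5} mod 11 = -1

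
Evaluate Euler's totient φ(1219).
1144

Prime factorization: 1219 = 23 × 53
Using the formula φ(n) = n × Π(1 - 1/p) for each prime factor p:
φ(1219) = 1219 × (1 - 1/23) × (1 - 1/53)
φ(1219) = 1144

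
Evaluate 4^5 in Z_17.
5 = 4 + 1 (binary 101). Repeated squaring mod 17: 4^1 ≡ 4; 4^2 ≡ 4² = 16 ≡ 16; 4^4 ≡ 16² = 256 ≡ 1. Multiply: 4^5 = 4^4 × 4^1 ≡ 1 × 4 (mod 17): 1 × 4 = 4 ≡ 4. So 4^5 ≡ 4 (mod 17).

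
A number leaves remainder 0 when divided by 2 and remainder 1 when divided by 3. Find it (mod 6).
M = 2 × 3 = 6. M₁ = 3, y₁ ≡ 1 (mod 2). M₂ = 2, y₂ ≡ 2 (mod 3). t = 0×3×1 + 1×2×2 ≡ 4 (mod 6)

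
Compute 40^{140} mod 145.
30

Using successive squaring:
Binary expansion of 140: 10001100
Powers of 40 mod 145 (each is the square of the previous):
  40^1 ≡ 40 (mod 145)
  40^2 ≡ 40² = 1600 ≡ 5 (mod 145)
  40^4 ≡ 5² = 25 ≡ 25 (mod 145)
  40^8 ≡ 25² = 625 ≡ 45 (mod 145)
  40^16 ≡ 45² = 2025 ≡ 140 (mod 145)
  40^32 ≡ 140² = 19600 ≡ 25 (mod 145)
  40^64 ≡ 25² = 625 ≡ 45 (mod 145)
  40^128 ≡ 45² = 2025 ≡ 140 (mod 145)
140 = 128 + 8 + 4, so 40^140 = 40^128 × 40^8 × 40^4 ≡ 140 × 45 × 25 (mod 145)
Multiplying step by step:
  140 × 45 = 6300 ≡ 65 (mod 145)
  65 × 25 = 1625 ≡ 30 (mod 145)
Result: 40^140 ≡ 30 (mod 145)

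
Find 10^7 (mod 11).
7 = 4 + 2 + 1 (binary 111). Repeated squaring mod 11: 10^1 ≡ 10; 10^2 ≡ 10² = 100 ≡ 1; 10^4 ≡ 1² = 1 ≡ 1. Multiply: 10^7 = 10^4 × 10^2 × 10^1 ≡ 1 × 1 × 10 (mod 11): 1 × 1 = 1 ≡ 1; 1 × 10 = 10 ≡ 10. So 10^7 ≡ 10 (mod 11).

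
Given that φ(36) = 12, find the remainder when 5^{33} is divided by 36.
By Euler: 5^{12} ≡ 1 (mod 36) since gcd(5, 36) = 1. 33 = 2×12 + 9. So 5^{33} ≡ 5^{9} ≡ 17 (mod 36)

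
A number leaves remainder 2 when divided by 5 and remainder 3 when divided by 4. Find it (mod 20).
M = 5 × 4 = 20. M₁ = 4, y₁ ≡ 4 (mod 5). M₂ = 5, y₂ ≡ 1 (mod 4). r = 2×4×4 + 3×5×1 ≡ 7 (mod 20)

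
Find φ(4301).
3520

Prime factorization: 4301 = 11 × 17 × 23
Using the formula φ(n) = n × Π(1 - 1/p) for each prime factor p:
φ(4301) = 4301 × (1 - 1/11) × (1 - 1/17) × (1 - 1/23)
φ(4301) = 3520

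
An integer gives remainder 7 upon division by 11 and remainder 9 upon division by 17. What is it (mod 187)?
M = 11 × 17 = 187. M₁ = 17, y₁ ≡ 2 (mod 11). M₂ = 11, y₂ ≡ 14 (mod 17). y = 7×17×2 + 9×11×14 ≡ 128 (mod 187). The smallest positive such number is 128.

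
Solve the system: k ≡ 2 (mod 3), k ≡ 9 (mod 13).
M = 3 × 13 = 39. M₁ = 13, y₁ ≡ 1 (mod 3). M₂ = 3, y₂ ≡ 9 (mod 13). k = 2×13×1 + 9×3×9 ≡ 35 (mod 39)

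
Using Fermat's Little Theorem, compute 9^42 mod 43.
By Fermat's Little Theorem, 9^{42} ≡ 1 (mod 43) since 43 is prime and gcd(9, 43) = 1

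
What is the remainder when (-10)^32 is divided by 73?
Using repeated squaring. (-10) ≡ 63 (mod 73). 32 = 32 (binary 100000). Repeated squaring mod 73: 63^1 ≡ 63; 63^2 ≡ 63² = 3969 ≡ 27; 63^4 ≡ 27² = 729 ≡ 72; 63^8 ≡ 72² = 5184 ≡ 1; 63^16 ≡ 1² = 1 ≡ 1; 63^32 ≡ 1² = 1 ≡ 1. So (-10)^32 ≡ 1 (mod 73).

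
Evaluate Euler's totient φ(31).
30

Prime factorization: 31 = 31
Using the formula φ(n) = n × Π(1 - 1/p) for each prime factor p:
φ(31) = 31 × (1 - 1/31)
φ(31) = 30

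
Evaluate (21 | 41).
(21/41) = 21^{20} mod 41 = 1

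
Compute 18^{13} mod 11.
2

Using successive squaring:
Binary expansion of 13: 1101
Powers of 18 mod 11 (each is the square of the previous):
  18^1 ≡ 7 (mod 11)
  18^2 ≡ 7² = 49 ≡ 5 (mod 11)
  18^4 ≡ 5² = 25 ≡ 3 (mod 11)
  18^8 ≡ 3² = 9 ≡ 9 (mod 11)
13 = 8 + 4 + 1, so 18^13 = 18^8 × 18^4 × 18^1 ≡ 9 × 3 × 7 (mod 11)
Multiplying step by step:
  9 × 3 = 27 ≡ 5 (mod 11)
  5 × 7 = 35 ≡ 2 (mod 11)
Result: 18^13 ≡ 2 (mod 11)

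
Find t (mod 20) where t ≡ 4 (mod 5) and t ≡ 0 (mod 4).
M = 5 × 4 = 20. M₁ = 4, y₁ ≡ 4 (mod 5). M₂ = 5, y₂ ≡ 1 (mod 4). t = 4×4×4 + 0×5×1 ≡ 4 (mod 20)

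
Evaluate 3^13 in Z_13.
Using Fermat: 3^{12} ≡ 1 (mod 13). 13 ≡ 1 (mod 12). So 3^{13} ≡ 3^{1} ≡ 3 (mod 13)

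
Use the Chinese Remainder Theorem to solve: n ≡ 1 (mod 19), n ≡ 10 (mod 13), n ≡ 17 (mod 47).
5093

Using the Chinese Remainder Theorem:
M = product of moduli = 11609
For equation 1: M_1 = 611, 611 ≡ 3 (mod 19), inverse of 611 mod 19 is 13 (check: 3 × 13 = 39 ≡ 1 (mod 19))
For equation 2: M_2 = 893, 893 ≡ 9 (mod 13), inverse of 893 mod 13 is 3 (check: 9 × 3 = 27 ≡ 1 (mod 13))
For equation 3: M_3 = 247, 247 ≡ 12 (mod 47), inverse of 247 mod 47 is 4 (check: 12 × 4 = 48 ≡ 1 (mod 47))
Combine: n ≡ Σ r_i×M_i×(M_i⁻¹ mod m_i) = 1×611×13 + 10×893×3 + 17×247×4 = 7943 + 26790 + 16796 = 51529
51529 mod 11609 = 5093
n ≡ 5093 (mod 11609)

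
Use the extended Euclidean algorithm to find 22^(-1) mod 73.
Extended GCD: 22(10) + 73(-3) = 1. So 22^(-1) ≡ 10 ≡ 10 (mod 73). Verify: 22 × 10 = 220 ≡ 1 (mod 73)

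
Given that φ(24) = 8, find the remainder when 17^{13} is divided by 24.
By Euler: 17^{8} ≡ 1 (mod 24) since gcd(17, 24) = 1. 13 = 1×8 + 5. So 17^{13} ≡ 17^{5} ≡ 17 (mod 24)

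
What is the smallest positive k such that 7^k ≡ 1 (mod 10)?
Powers of 7 mod 10: 7^1≡7, 7^2≡9, 7^3≡3, 7^4≡1. Order = 4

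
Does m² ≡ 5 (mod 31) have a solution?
By Euler's criterion: 5^{15} ≡ 1 (mod 31). Since this equals 1, 5 is a QR.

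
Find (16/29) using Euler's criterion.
(16/29) = 16^{14} mod 29 = 1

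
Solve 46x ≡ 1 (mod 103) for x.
56

Using Extended Euclidean Algorithm:
gcd(46, 103) = 1
Bezout coefficients: 46 × -47 + 103 × 21 = 1
So 46 × -47 ≡ 1 (mod 103)
The inverse is -47 mod 103 = 56
Verification: 46 × 56 = 2576 = 25 × 103 + 1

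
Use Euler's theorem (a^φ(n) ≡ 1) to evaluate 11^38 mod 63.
By Euler: 11^{36} ≡ 1 (mod 63) since gcd(11, 63) = 1. 38 = 1×36 + 2. So 11^{38} ≡ 11^{2} ≡ 58 (mod 63)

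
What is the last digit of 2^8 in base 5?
8 = 8 (binary 1000). Repeated squaring mod 5: 2^1 ≡ 2; 2^2 ≡ 2² = 4 ≡ 4; 2^4 ≡ 4² = 16 ≡ 1; 2^8 ≡ 1² = 1 ≡ 1. So 2^8 ≡ 1 (mod 5).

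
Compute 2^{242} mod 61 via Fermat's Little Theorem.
4

By Fermat's Little Theorem, a^(p-1) ≡ 1 (mod p) for prime p and gcd(a, p) = 1
Here p = 61, so 2^60 ≡ 1 (mod 61)
We can reduce the exponent: 242 mod 60 = 2
So 2^242 ≡ 2^2 (mod 61)
Computing: 2^2 mod 61 = 4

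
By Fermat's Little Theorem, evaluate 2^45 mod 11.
By Fermat: 2^{10} ≡ 1 (mod 11). 45 = 4×10 + 5. So 2^{45} ≡ 2^{5} ≡ 10 (mod 11)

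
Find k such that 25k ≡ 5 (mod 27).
11

Since gcd(25, 27) = 1 divides 5, a solution exists.
Multiply both sides by the inverse of 25 mod 27:
  25^(-1) mod 27 = 13
  x ≡ 13 × 5 ≡ 65 ≡ 11 (mod 27)
Verification: 25 × 11 = 275 = 10 × 27 + 5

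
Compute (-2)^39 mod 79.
Using repeated squaring. (-2) ≡ 77 (mod 79). 39 = 32 + 4 + 2 + 1 (binary 100111). Repeated squaring mod 79: 77^1 ≡ 77; 77^2 ≡ 77² = 5929 ≡ 4; 77^4 ≡ 4² = 16 ≡ 16; 77^8 ≡ 16² = 256 ≡ 19; 77^16 ≡ 19² = 361 ≡ 45; 77^32 ≡ 45² = 2025 ≡ 50. Multiply: (-2)^39 ≡ 77^32 × 77^4 × 77^2 × 77^1 ≡ 50 × 16 × 4 × 77 (mod 79): 50 × 16 = 800 ≡ 10; 10 × 4 = 40 ≡ 40; 40 × 77 = 3080 ≡ 78. So (-2)^39 ≡ 78 (mod 79).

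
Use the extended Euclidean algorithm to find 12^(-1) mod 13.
Extended GCD: 12(-1) + 13(1) = 1. So 12^(-1) ≡ 12 ≡ 12 (mod 13). Verify: 12 × 12 = 144 ≡ 1 (mod 13)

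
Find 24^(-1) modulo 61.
28

Using Extended Euclidean Algorithm:
gcd(24, 61) = 1
Bezout coefficients: 24 × 28 + 61 × -11 = 1
So 24 × 28 ≡ 1 (mod 61)
The inverse is 28 mod 61 = 28
Verification: 24 × 28 = 672 = 11 × 61 + 1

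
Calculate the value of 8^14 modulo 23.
Using repeated squaring. 14 = 8 + 4 + 2 (binary 1110). Repeated squaring mod 23: 8^1 ≡ 8; 8^2 ≡ 8² = 64 ≡ 18; 8^4 ≡ 18² = 324 ≡ 2; 8^8 ≡ 2² = 4 ≡ 4. Multiply: 8^14 = 8^8 × 8^4 × 8^2 ≡ 4 × 2 × 18 (mod 23): 4 × 2 = 8 ≡ 8; 8 × 18 = 144 ≡ 6. So 8^14 ≡ 6 (mod 23).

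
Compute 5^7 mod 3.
5 ≡ 2 (mod 3). 7 = 4 + 2 + 1 (binary 111). Repeated squaring mod 3: 2^1 ≡ 2; 2^2 ≡ 2² = 4 ≡ 1; 2^4 ≡ 1² = 1 ≡ 1. Multiply: 5^7 ≡ 2^4 × 2^2 × 2^1 ≡ 1 × 1 × 2 (mod 3): 1 × 1 = 1 ≡ 1; 1 × 2 = 2 ≡ 2. So 5^7 ≡ 2 (mod 3).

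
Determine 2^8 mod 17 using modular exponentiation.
8 = 8 (binary 1000). Repeated squaring mod 17: 2^1 ≡ 2; 2^2 ≡ 2² = 4 ≡ 4; 2^4 ≡ 4² = 16 ≡ 16; 2^8 ≡ 16² = 256 ≡ 1. So 2^8 ≡ 1 (mod 17).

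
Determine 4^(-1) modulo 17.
4^(-1) ≡ 13 (mod 17). Verification: 4 × 13 = 52 ≡ 1 (mod 17)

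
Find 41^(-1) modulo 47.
39

Using Extended Euclidean Algorithm:
gcd(41, 47) = 1
Bezout coefficients: 41 × -8 + 47 × 7 = 1
So 41 × -8 ≡ 1 (mod 47)
The inverse is -8 mod 47 = 39
Verification: 41 × 39 = 1599 = 34 × 47 + 1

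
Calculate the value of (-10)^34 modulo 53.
Using repeated squaring. (-10) ≡ 43 (mod 53). 34 = 32 + 2 (binary 100010). Repeated squaring mod 53: 43^1 ≡ 43; 43^2 ≡ 43² = 1849 ≡ 47; 43^4 ≡ 47² = 2209 ≡ 36; 43^8 ≡ 36² = 1296 ≡ 24; 43^16 ≡ 24² = 576 ≡ 46; 43^32 ≡ 46² = 2116 ≡ 49. Multiply: (-10)^34 ≡ 43^32 × 43^2 ≡ 49 × 47 (mod 53): 49 × 47 = 2303 ≡ 24. So (-10)^34 ≡ 24 (mod 53).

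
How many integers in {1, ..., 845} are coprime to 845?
624

Prime factorization: 845 = 5 × 13^2
Using the formula φ(n) = n × Π(1 - 1/p) for each prime factor p:
φ(845) = 845 × (1 - 1/5) × (1 - 1/13)
φ(845) = 624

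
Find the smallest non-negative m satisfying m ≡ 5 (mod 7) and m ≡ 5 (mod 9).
M = 7 × 9 = 63. M₁ = 9, y₁ ≡ 4 (mod 7). M₂ = 7, y₂ ≡ 4 (mod 9). m = 5×9×4 + 5×7×4 ≡ 5 (mod 63)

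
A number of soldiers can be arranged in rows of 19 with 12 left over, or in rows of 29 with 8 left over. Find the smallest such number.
M = 19 × 29 = 551. M₁ = 29, y₁ ≡ 2 (mod 19). M₂ = 19, y₂ ≡ 26 (mod 29). t = 12×29×2 + 8×19×26 ≡ 240 (mod 551). The smallest positive such number is 240.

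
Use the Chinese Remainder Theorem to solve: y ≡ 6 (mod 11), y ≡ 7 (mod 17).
160

Using the Chinese Remainder Theorem:
M = product of moduli = 187
For equation 1: M_1 = 17, 17 ≡ 6 (mod 11), inverse of 17 mod 11 is 2 (check: 6 × 2 = 12 ≡ 1 (mod 11))
For equation 2: M_2 = 11, 11 ≡ 11 (mod 17), inverse of 11 mod 17 is 14 (check: 11 × 14 = 154 ≡ 1 (mod 17))
Combine: y ≡ Σ r_i×M_i×(M_i⁻¹ mod m_i) = 6×17×2 + 7×11×14 = 204 + 1078 = 1282
1282 mod 187 = 160
y ≡ 160 (mod 187)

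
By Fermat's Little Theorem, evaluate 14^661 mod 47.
By Fermat: 14^{46} ≡ 1 (mod 47). 661 ≡ 17 (mod 46). So 14^{661} ≡ 14^{17} ≡ 28 (mod 47)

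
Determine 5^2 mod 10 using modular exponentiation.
2 = 2 (binary 10). Repeated squaring mod 10: 5^1 ≡ 5; 5^2 ≡ 5² = 25 ≡ 5. So 5^2 ≡ 5 (mod 10).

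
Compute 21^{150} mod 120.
81

Using successive squaring:
Binary expansion of 150: 10010110
Powers of 21 mod 120 (each is the square of the previous):
  21^1 ≡ 21 (mod 120)
  21^2 ≡ 21² = 441 ≡ 81 (mod 120)
  21^4 ≡ 81² = 6561 ≡ 81 (mod 120)
  21^8 ≡ 81² = 6561 ≡ 81 (mod 120)
  21^16 ≡ 81² = 6561 ≡ 81 (mod 120)
  21^32 ≡ 81² = 6561 ≡ 81 (mod 120)
  21^64 ≡ 81² = 6561 ≡ 81 (mod 120)
  21^128 ≡ 81² = 6561 ≡ 81 (mod 120)
150 = 128 + 16 + 4 + 2, so 21^150 = 21^128 × 21^16 × 21^4 × 21^2 ≡ 81 × 81 × 81 × 81 (mod 120)
Multiplying step by step:
  81 × 81 = 6561 ≡ 81 (mod 120)
  81 × 81 = 6561 ≡ 81 (mod 120)
  81 × 81 = 6561 ≡ 81 (mod 120)
Result: 21^150 ≡ 81 (mod 120)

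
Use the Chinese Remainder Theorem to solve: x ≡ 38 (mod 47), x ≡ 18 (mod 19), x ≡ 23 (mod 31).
11741

Using the Chinese Remainder Theorem:
M = product of moduli = 27683
For equation 1: M_1 = 589, 589 ≡ 25 (mod 47), inverse of 589 mod 47 is 32 (check: 25 × 32 = 800 ≡ 1 (mod 47))
For equation 2: M_2 = 1457, 1457 ≡ 13 (mod 19), inverse of 1457 mod 19 is 3 (check: 13 × 3 = 39 ≡ 1 (mod 19))
For equation 3: M_3 = 893, 893 ≡ 25 (mod 31), inverse of 893 mod 31 is 5 (check: 25 × 5 = 125 ≡ 1 (mod 31))
Combine: x ≡ Σ r_i×M_i×(M_i⁻¹ mod m_i) = 38×589×32 + 18×1457×3 + 23×893×5 = 716224 + 78678 + 102695 = 897597
897597 mod 27683 = 11741
x ≡ 11741 (mod 27683)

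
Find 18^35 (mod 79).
Using repeated squaring. 35 = 32 + 2 + 1 (binary 100011). Repeated squaring mod 79: 18^1 ≡ 18; 18^2 ≡ 18² = 324 ≡ 8; 18^4 ≡ 8² = 64 ≡ 64; 18^8 ≡ 64² = 4096 ≡ 67; 18^16 ≡ 67² = 4489 ≡ 65; 18^32 ≡ 65² = 4225 ≡ 38. Multiply: 18^35 = 18^32 × 18^2 × 18^1 ≡ 38 × 8 × 18 (mod 79): 38 × 8 = 304 ≡ 67; 67 × 18 = 1206 ≡ 21. So 18^35 ≡ 21 (mod 79).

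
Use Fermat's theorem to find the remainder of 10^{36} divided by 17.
4

By Fermat's Little Theorem, a^(p-1) ≡ 1 (mod p) for prime p and gcd(a, p) = 1
Here p = 17, so 10^16 ≡ 1 (mod 17)
We can reduce the exponent: 36 mod 16 = 4
So 10^36 ≡ 10^4 (mod 17)
Computing: 10^4 mod 17 = 4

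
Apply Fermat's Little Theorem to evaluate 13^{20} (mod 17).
1

By Fermat's Little Theorem, a^(p-1) ≡ 1 (mod p) for prime p and gcd(a, p) = 1
Here p = 17, so 13^16 ≡ 1 (mod 17)
We can reduce the exponent: 20 mod 16 = 4
So 13^20 ≡ 13^4 (mod 17)
Computing: 13^4 mod 17 = 1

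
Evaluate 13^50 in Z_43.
Using Fermat: 13^{42} ≡ 1 (mod 43). 50 ≡ 8 (mod 42). So 13^{50} ≡ 13^{8} ≡ 38 (mod 43)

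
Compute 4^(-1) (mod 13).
10

Using Extended Euclidean Algorithm:
gcd(4, 13) = 1
Bezout coefficients: 4 × -3 + 13 × 1 = 1
So 4 × -3 ≡ 1 (mod 13)
The inverse is -3 mod 13 = 10
Verification: 4 × 10 = 40 = 3 × 13 + 1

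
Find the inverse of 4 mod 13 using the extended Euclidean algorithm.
Extended GCD: 4(-3) + 13(1) = 1. So 4^(-1) ≡ 10 ≡ 10 (mod 13). Verify: 4 × 10 = 40 ≡ 1 (mod 13)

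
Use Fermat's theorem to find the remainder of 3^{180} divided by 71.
30

By Fermat's Little Theorem, a^(p-1) ≡ 1 (mod p) for prime p and gcd(a, p) = 1
Here p = 71, so 3^70 ≡ 1 (mod 71)
We can reduce the exponent: 180 mod 70 = 40
So 3^180 ≡ 3^40 (mod 71)
Computing: 3^40 mod 71 = 30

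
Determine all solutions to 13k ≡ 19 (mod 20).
3

Since gcd(13, 20) = 1 divides 19, a solution exists.
Multiply both sides by the inverse of 13 mod 20:
  13^(-1) mod 20 = 17
  x ≡ 17 × 19 ≡ 323 ≡ 3 (mod 20)
Verification: 13 × 3 = 39 = 1 × 20 + 19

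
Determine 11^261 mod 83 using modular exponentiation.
Using Fermat: 11^{82} ≡ 1 (mod 83). 261 ≡ 15 (mod 82). So 11^{261} ≡ 11^{15} ≡ 77 (mod 83)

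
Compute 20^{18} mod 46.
2

Using successive squaring:
Binary expansion of 18: 10010
Powers of 20 mod 46 (each is the square of the previous):
  20^1 ≡ 20 (mod 46)
  20^2 ≡ 20² = 400 ≡ 32 (mod 46)
  20^4 ≡ 32² = 1024 ≡ 12 (mod 46)
  20^8 ≡ 12² = 144 ≡ 6 (mod 46)
  20^16 ≡ 6² = 36 ≡ 36 (mod 46)
18 = 16 + 2, so 20^18 = 20^16 × 20^2 ≡ 36 × 32 (mod 46)
Multiplying step by step:
  36 × 32 = 1152 ≡ 2 (mod 46)
Result: 20^18 ≡ 2 (mod 46)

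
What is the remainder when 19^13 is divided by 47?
Using repeated squaring. 13 = 8 + 4 + 1 (binary 1101). Repeated squaring mod 47: 19^1 ≡ 19; 19^2 ≡ 19² = 361 ≡ 32; 19^4 ≡ 32² = 1024 ≡ 37; 19^8 ≡ 37² = 1369 ≡ 6. Multiply: 19^13 = 19^8 × 19^4 × 19^1 ≡ 6 × 37 × 19 (mod 47): 6 × 37 = 222 ≡ 34; 34 × 19 = 646 ≡ 35. So 19^13 ≡ 35 (mod 47).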